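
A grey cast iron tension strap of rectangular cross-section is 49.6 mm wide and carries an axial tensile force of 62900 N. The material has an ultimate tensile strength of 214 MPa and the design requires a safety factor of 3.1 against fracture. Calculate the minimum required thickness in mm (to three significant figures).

t = 18.4 mm

σ_allow = 214/3.1 = 69.03 MPa.
Required area A = F/σ_allow = 62900/69.03 = 911.2 mm².
t = A/w = 911.2/49.6 = 18.37 mm.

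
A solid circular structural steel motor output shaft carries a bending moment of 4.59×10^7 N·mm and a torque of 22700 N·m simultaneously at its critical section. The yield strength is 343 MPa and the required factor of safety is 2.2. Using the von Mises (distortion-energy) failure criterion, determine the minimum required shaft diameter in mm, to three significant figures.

d = 148 mm

σ_allow = σ_y/n = 343/2.2 = 155.9 MPa.
For a solid shaft σ_b = 32M/(πd³) and τ = 16T/(πd³), so the von Mises stress is σ' = (16/πd³)·√(4M²+3T²).
√(4M²+3T²) = √(4×(4.590×10^7)² + 3×(2.270×10^7)²) = 9.987×10^7 N·mm.
d³ = 16×9.987×10^7/(π×155.9) = 3.262×10^6 mm³.
d = 148.3 mm.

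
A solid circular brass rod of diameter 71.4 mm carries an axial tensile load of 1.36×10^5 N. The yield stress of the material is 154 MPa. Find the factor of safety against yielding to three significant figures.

A = πd²/4 = 4004 mm².
σ = F/A = 136000/4004 = 33.97 MPa.
n = 154/33.97 = 4.534.

n = 4.53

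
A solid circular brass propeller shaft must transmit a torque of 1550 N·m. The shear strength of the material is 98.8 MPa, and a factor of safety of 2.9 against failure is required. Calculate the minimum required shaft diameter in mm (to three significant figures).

d = 61.4 mm

Allowable shear stress τ_allow = 98.8/2.9 = 34.07 MPa.
For a solid shaft τ = 16T/(πd³), so d³ = 16T/(π τ_allow) = 16×1550000/(π×34.07) = 231700 mm³.
d = (231700)^(1/3) = 61.42 mm.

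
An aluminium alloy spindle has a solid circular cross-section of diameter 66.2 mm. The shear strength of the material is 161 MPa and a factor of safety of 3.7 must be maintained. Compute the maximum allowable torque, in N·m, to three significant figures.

T_allow = 2480 N·m

τ_allow = 161/3.7 = 43.51 MPa.
For a solid shaft T_allow = τ_allow·πd³/16; πd³/16 = π×66.2³/16 = 56960 mm³.
T_allow = 43.51×56960 = 2.479×10^6 N·mm = 2479 N·m.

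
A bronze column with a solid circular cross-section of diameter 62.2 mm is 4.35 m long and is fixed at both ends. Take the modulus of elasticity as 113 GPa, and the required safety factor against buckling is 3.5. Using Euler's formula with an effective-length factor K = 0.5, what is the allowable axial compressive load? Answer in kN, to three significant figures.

P_allow = 49.5 kN

I = πd⁴/64 = π×62.2⁴/64 = 734700 mm⁴.
Effective length L_e = KL = 0.5×4.35 m = 2175 mm.
Euler critical load P_cr = π²EI/L_e² = π²×113000×734700/2175² = 173200 N.
P_allow = P_cr/n = 173200/3.5 = 49490 N.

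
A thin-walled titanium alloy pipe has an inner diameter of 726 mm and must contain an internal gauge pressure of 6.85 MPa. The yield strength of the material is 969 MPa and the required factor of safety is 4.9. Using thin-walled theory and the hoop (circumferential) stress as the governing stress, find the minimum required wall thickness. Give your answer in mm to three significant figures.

σ_allow = 969/4.9 = 197.8 MPa.
Hoop stress σ_h = pD/(2t), so t = pD/(2σ_allow) = 6.85×726/(2×197.8) = 12.57 mm.

t = 12.6 mm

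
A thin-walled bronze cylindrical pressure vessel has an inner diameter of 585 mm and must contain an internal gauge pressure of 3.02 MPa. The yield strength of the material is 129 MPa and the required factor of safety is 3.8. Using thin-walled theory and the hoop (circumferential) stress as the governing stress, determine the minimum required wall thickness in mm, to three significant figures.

σ_allow = 129/3.8 = 33.95 MPa.
Hoop stress σ_h = pD/(2t), so t = pD/(2σ_allow) = 3.02×585/(2×33.95) = 26.02 mm.

t = 26.0 mm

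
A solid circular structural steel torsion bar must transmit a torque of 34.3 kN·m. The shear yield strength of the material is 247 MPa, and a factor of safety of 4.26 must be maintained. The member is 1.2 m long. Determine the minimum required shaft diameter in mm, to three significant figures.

d = 144 mm

Allowable shear stress τ_allow = 247/4.26 = 57.98 MPa.
For a solid shaft τ = 16T/(πd³), so d³ = 16T/(π τ_allow) = 16×3.4300×10^7/(π×57.98) = 3.013×10^6 mm³.
d = (3.013×10^6)^(1/3) = 144.4 mm.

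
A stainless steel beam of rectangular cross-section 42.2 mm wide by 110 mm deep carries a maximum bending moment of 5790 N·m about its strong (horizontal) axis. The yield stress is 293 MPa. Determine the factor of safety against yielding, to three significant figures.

n = 4.31

Section modulus S = bh²/6 = 42.2×110²/6 = 85100 mm³.
σ = M/S = 5790000/85100 = 68.03 MPa.
n = 293/68.03 = 4.307.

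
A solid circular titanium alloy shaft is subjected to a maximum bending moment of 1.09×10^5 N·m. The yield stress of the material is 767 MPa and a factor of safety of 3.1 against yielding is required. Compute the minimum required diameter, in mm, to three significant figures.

d = 165 mm

σ_allow = 767/3.1 = 247.4 MPa.
For a solid circular section σ = 32M/(πd³), so d³ = 32M/(π σ_allow) = 32×1.0900×10^8/(π×247.4) = 4.487×10^6 mm³.
d = 164.9 mm.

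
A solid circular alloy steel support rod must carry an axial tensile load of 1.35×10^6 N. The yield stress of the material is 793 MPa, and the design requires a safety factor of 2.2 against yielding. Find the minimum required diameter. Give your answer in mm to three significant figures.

Allowable stress σ_allow = 793/2.2 = 360.5 MPa.
Required area A = F/σ_allow = 1350000/360.5 = 3745 mm².
A = πd²/4 → d = √(4A/π) = 69.06 mm.

d = 69.1 mm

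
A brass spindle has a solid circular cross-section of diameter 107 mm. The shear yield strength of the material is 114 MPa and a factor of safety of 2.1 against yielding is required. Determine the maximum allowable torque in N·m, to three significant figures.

τ_allow = 114/2.1 = 54.29 MPa.
For a solid shaft T_allow = τ_allow·πd³/16; πd³/16 = π×107³/16 = 240500 mm³.
T_allow = 54.29×240500 = 1.306×10^7 N·mm = 13060 N·m.

T_allow = 13100 N·m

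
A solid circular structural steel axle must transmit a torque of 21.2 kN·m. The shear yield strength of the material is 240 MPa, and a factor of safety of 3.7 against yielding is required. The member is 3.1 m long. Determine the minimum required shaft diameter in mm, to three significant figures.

Allowable shear stress τ_allow = 240/3.7 = 64.86 MPa.
For a solid shaft τ = 16T/(πd³), so d³ = 16T/(π τ_allow) = 16×2.1200×10^7/(π×64.86) = 1.665×10^6 mm³.
d = (1.665×10^6)^(1/3) = 118.5 mm.

d = 119 mm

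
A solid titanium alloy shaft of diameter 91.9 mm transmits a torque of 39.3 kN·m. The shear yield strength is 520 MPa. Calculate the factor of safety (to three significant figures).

τ = 16T/(πd³) = 16×3.9300×10^7/(π×91.9³) = 257.9 MPa.
n = τ_limit/τ = 520/257.9 = 2.016.

n = 2.02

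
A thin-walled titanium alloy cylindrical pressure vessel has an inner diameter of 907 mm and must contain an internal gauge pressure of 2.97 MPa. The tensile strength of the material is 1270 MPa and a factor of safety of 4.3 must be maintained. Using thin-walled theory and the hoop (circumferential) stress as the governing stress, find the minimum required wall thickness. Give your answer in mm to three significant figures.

σ_allow = 1270/4.3 = 295.3 MPa.
Hoop stress σ_h = pD/(2t), so t = pD/(2σ_allow) = 2.97×907/(2×295.3) = 4.560 mm.

t = 4.56 mm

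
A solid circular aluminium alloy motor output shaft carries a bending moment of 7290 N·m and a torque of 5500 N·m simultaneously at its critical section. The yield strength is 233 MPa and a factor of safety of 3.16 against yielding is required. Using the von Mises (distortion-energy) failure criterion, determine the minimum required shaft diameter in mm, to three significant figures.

σ_allow = σ_y/n = 233/3.16 = 73.73 MPa.
For a solid shaft σ_b = 32M/(πd³) and τ = 16T/(πd³), so the von Mises stress is σ' = (16/πd³)·√(4M²+3T²).
√(4M²+3T²) = √(4×(7.290×10^6)² + 3×(5.500×10^6)²) = 1.742×10^7 N·mm.
d³ = 16×1.742×10^7/(π×73.73) = 1.203×10^6 mm³.
d = 106.4 mm.

d = 106 mm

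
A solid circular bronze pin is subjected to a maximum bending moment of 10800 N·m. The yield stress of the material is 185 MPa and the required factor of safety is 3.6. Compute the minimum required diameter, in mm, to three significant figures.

d = 129 mm

σ_allow = 185/3.6 = 51.39 MPa.
For a solid circular section σ = 32M/(πd³), so d³ = 32M/(π σ_allow) = 32×1.0800×10^7/(π×51.39) = 2.141×10^6 mm³.
d = 128.9 mm.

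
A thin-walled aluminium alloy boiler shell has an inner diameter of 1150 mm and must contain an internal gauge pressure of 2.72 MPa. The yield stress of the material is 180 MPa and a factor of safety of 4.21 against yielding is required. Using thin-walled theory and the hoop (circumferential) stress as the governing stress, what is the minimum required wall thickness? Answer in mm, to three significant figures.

t = 36.6 mm

σ_allow = 180/4.21 = 42.76 MPa.
Hoop stress σ_h = pD/(2t), so t = pD/(2σ_allow) = 2.72×1150/(2×42.76) = 36.58 mm.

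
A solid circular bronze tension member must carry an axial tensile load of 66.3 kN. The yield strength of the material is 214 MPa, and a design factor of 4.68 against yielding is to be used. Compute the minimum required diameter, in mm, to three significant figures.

d = 43.0 mm

Allowable stress σ_allow = 214/4.68 = 45.73 MPa.
Required area A = F/σ_allow = 66300/45.73 = 1450 mm².
A = πd²/4 → d = √(4A/π) = 42.97 mm.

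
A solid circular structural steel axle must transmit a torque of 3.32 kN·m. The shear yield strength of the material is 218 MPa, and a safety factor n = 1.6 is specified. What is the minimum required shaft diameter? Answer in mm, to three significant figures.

d = 49.9 mm

Allowable shear stress τ_allow = 218/1.6 = 136.2 MPa.
For a solid shaft τ = 16T/(πd³), so d³ = 16T/(π τ_allow) = 16×3320000/(π×136.2) = 124100 mm³.
d = (124100)^(1/3) = 49.88 mm.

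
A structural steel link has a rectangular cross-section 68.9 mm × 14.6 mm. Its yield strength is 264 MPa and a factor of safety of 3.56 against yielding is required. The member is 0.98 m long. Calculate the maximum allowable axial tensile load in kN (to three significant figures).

F_allow = 74.6 kN

σ_allow = 264/3.56 = 74.16 MPa.
A = 68.9×14.6 = 1006 mm².
F_allow = σ_allow × A = 74.16×1006 = 74600 N.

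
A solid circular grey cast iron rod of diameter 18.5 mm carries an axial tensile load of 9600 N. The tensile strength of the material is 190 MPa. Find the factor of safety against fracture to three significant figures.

A = πd²/4 = 268.8 mm².
σ = F/A = 9600.0/268.8 = 35.71 MPa.
n = 190/35.71 = 5.320.

n = 5.32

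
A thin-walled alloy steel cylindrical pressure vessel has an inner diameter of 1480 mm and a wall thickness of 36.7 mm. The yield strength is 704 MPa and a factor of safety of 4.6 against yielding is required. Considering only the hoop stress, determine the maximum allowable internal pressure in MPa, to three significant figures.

p_allow = 7.59 MPa

σ_allow = 704/4.6 = 153.0 MPa.
σ_h = pD/(2t) → p_allow = 2σ_allow t/D = 2×153.0×36.7/1480 = 7.590 MPa.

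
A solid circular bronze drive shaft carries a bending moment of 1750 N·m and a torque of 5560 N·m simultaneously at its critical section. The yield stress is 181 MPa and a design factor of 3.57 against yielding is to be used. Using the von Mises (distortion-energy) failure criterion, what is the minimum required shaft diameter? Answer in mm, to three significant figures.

d = 101 mm

σ_allow = σ_y/n = 181/3.57 = 50.70 MPa.
For a solid shaft σ_b = 32M/(πd³) and τ = 16T/(πd³), so the von Mises stress is σ' = (16/πd³)·√(4M²+3T²).
√(4M²+3T²) = √(4×(1.750×10^6)² + 3×(5.560×10^6)²) = 1.025×10^7 N·mm.
d³ = 16×1.025×10^7/(π×50.70) = 1.029×10^6 mm³.
d = 101.0 mm.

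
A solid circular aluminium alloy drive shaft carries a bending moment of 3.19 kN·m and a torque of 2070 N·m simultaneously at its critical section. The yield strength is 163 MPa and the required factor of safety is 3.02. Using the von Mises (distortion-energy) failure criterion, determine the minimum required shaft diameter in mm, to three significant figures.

σ_allow = σ_y/n = 163/3.02 = 53.97 MPa.
For a solid shaft σ_b = 32M/(πd³) and τ = 16T/(πd³), so the von Mises stress is σ' = (16/πd³)·√(4M²+3T²).
√(4M²+3T²) = √(4×(3.190×10^6)² + 3×(2.070×10^6)²) = 7.318×10^6 N·mm.
d³ = 16×7.318×10^6/(π×53.97) = 690600 mm³.
d = 88.39 mm.

d = 88.4 mm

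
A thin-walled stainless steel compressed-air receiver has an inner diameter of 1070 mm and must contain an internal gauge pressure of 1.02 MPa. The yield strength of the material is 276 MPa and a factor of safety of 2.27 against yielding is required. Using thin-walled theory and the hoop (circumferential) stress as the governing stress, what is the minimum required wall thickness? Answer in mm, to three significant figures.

σ_allow = 276/2.27 = 121.6 MPa.
Hoop stress σ_h = pD/(2t), so t = pD/(2σ_allow) = 1.02×1070/(2×121.6) = 4.488 mm.

t = 4.49 mm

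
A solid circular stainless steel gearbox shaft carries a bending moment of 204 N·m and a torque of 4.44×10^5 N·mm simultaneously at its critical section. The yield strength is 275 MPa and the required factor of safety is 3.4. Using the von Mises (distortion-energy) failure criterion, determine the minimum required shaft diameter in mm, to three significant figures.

d = 38.0 mm

σ_allow = σ_y/n = 275/3.4 = 80.88 MPa.
For a solid shaft σ_b = 32M/(πd³) and τ = 16T/(πd³), so the von Mises stress is σ' = (16/πd³)·√(4M²+3T²).
√(4M²+3T²) = √(4×(204000)² + 3×(444000)²) = 870600 N·mm.
d³ = 16×870600/(π×80.88) = 54820 mm³.
d = 37.99 mm.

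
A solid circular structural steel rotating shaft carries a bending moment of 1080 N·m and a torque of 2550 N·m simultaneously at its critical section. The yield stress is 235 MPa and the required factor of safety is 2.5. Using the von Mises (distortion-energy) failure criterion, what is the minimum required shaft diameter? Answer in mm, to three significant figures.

σ_allow = σ_y/n = 235/2.5 = 94.00 MPa.
For a solid shaft σ_b = 32M/(πd³) and τ = 16T/(πd³), so the von Mises stress is σ' = (16/πd³)·√(4M²+3T²).
√(4M²+3T²) = √(4×(1.080×10^6)² + 3×(2.550×10^6)²) = 4.917×10^6 N·mm.
d³ = 16×4.917×10^6/(π×94.00) = 266400 mm³.
d = 64.34 mm.

d = 64.3 mm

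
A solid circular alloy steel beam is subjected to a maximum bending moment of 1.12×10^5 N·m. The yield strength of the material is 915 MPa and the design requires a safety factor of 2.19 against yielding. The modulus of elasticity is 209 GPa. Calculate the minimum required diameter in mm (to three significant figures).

d = 140 mm

σ_allow = 915/2.19 = 417.8 MPa.
For a solid circular section σ = 32M/(πd³), so d³ = 32M/(π σ_allow) = 32×1.1200×10^8/(π×417.8) = 2.730×10^6 mm³.
d = 139.8 mm.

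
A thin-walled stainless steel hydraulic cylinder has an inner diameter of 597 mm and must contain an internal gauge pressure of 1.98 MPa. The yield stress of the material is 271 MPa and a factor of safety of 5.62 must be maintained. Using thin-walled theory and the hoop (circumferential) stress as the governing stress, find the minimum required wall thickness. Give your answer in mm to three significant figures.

σ_allow = 271/5.62 = 48.22 MPa.
Hoop stress σ_h = pD/(2t), so t = pD/(2σ_allow) = 1.98×597/(2×48.22) = 12.26 mm.

t = 12.3 mm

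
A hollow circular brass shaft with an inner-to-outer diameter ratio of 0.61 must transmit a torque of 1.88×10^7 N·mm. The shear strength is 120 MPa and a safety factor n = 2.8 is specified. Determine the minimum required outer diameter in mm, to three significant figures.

d_o = 137 mm

τ_allow = 120/2.8 = 42.86 MPa.
For a hollow shaft τ = 16T/[πd_o³(1−k⁴)] with k = 0.61, so 1−k⁴ = 0.8615.
d_o³ = 16T/[π τ_allow (1−k⁴)] = 16×1.8800×10^7/(π×42.86×0.8615) = 2.593×10^6 mm³.
d_o = 137.4 mm.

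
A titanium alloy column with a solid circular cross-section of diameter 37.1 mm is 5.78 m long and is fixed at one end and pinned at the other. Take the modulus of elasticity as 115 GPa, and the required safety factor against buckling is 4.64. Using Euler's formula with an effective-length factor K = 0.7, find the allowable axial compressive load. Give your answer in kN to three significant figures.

I = πd⁴/64 = π×37.1⁴/64 = 93000 mm⁴.
Effective length L_e = KL = 0.7×5.78 m = 4046 mm.
Euler critical load P_cr = π²EI/L_e² = π²×115000×93000/4046² = 6448 N.
P_allow = P_cr/n = 6448/4.64 = 1390 N.

P_allow = 1.39 kN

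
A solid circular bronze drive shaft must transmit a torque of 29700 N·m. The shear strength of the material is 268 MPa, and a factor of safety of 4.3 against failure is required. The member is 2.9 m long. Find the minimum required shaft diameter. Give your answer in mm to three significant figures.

Allowable shear stress τ_allow = 268/4.3 = 62.33 MPa.
For a solid shaft τ = 16T/(πd³), so d³ = 16T/(π τ_allow) = 16×2.9700×10^7/(π×62.33) = 2.427×10^6 mm³.
d = (2.427×10^6)^(1/3) = 134.4 mm.

d = 134 mm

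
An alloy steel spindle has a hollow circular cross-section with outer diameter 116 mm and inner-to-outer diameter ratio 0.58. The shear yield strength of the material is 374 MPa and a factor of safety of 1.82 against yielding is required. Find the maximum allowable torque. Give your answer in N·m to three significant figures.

τ_allow = 374/1.82 = 205.5 MPa.
For a hollow shaft T_allow = τ_allow·πd_o³(1−k⁴)/16 with 1−k⁴ = 0.8868, so πd_o³(1−k⁴)/16 = 271800 mm³.
T_allow = 205.5×271800 = 5.585×10^7 N·mm = 55850 N·m.

T_allow = 55900 N·m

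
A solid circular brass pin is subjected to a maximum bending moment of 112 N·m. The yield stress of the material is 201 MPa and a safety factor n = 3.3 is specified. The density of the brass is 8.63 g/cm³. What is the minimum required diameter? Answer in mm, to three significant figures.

d = 26.6 mm

σ_allow = 201/3.3 = 60.91 MPa.
For a solid circular section σ = 32M/(πd³), so d³ = 32M/(π σ_allow) = 32×112000/(π×60.91) = 18730 mm³.
d = 26.56 mm.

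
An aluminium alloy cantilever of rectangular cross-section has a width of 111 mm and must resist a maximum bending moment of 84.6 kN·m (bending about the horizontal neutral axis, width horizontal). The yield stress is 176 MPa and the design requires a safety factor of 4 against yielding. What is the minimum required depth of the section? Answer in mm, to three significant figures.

h = 322 mm

σ_allow = 176/4 = 44.00 MPa.
For a rectangular section σ = 6M/(bh²), so h² = 6M/(b σ_allow) = 6×8.4600×10^7/(111×44.00) = 103900 mm².
h = 322.4 mm.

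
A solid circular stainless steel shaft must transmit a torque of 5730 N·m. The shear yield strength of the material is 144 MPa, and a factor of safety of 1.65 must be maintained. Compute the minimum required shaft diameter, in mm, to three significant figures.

d = 69.4 mm

Allowable shear stress τ_allow = 144/1.65 = 87.27 MPa.
For a solid shaft τ = 16T/(πd³), so d³ = 16T/(π τ_allow) = 16×5730000/(π×87.27) = 334400 mm³.
d = (334400)^(1/3) = 69.41 mm.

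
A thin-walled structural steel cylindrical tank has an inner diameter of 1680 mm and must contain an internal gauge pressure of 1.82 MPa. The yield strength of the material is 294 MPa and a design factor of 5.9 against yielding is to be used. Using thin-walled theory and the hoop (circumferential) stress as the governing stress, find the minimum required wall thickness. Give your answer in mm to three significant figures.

σ_allow = 294/5.9 = 49.83 MPa.
Hoop stress σ_h = pD/(2t), so t = pD/(2σ_allow) = 1.82×1680/(2×49.83) = 30.68 mm.

t = 30.7 mm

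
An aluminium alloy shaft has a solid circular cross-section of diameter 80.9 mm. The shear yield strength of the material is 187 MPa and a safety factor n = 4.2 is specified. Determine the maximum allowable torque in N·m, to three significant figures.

τ_allow = 187/4.2 = 44.52 MPa.
For a solid shaft T_allow = τ_allow·πd³/16; πd³/16 = π×80.9³/16 = 104000 mm³.
T_allow = 44.52×104000 = 4.629×10^6 N·mm = 4629 N·m.

T_allow = 4630 N·m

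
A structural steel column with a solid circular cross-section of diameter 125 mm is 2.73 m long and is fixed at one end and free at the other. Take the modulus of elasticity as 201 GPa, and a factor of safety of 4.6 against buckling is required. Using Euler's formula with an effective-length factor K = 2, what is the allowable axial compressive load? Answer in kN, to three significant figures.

I = πd⁴/64 = π×125⁴/64 = 1.198×10^7 mm⁴.
Effective length L_e = KL = 2×2.73 m = 5460 mm.
Euler critical load P_cr = π²EI/L_e² = π²×201000×1.198×10^7/5460² = 797500 N.
P_allow = P_cr/n = 797500/4.6 = 173400 N.

P_allow = 173 kN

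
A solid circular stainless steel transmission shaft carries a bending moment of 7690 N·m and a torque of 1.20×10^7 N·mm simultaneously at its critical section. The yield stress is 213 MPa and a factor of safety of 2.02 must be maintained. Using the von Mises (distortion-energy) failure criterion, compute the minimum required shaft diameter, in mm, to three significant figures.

d = 108 mm

σ_allow = σ_y/n = 213/2.02 = 105.4 MPa.
For a solid shaft σ_b = 32M/(πd³) and τ = 16T/(πd³), so the von Mises stress is σ' = (16/πd³)·√(4M²+3T²).
√(4M²+3T²) = √(4×(7.690×10^6)² + 3×(1.200×10^7)²) = 2.586×10^7 N·mm.
d³ = 16×2.586×10^7/(π×105.4) = 1.249×10^6 mm³.
d = 107.7 mm.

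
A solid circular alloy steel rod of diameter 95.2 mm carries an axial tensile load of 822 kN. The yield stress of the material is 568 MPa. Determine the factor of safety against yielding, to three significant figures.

n = 4.92

A = πd²/4 = 7118 mm².
σ = F/A = 822000/7118 = 115.5 MPa.
n = 568/115.5 = 4.919.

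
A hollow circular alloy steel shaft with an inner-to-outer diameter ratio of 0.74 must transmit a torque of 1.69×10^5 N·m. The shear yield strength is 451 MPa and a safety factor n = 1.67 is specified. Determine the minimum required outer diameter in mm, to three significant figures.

d_o = 166 mm

τ_allow = 451/1.67 = 270.1 MPa.
For a hollow shaft τ = 16T/[πd_o³(1−k⁴)] with k = 0.74, so 1−k⁴ = 0.7001.
d_o³ = 16T/[π τ_allow (1−k⁴)] = 16×1.6900×10^8/(π×270.1×0.7001) = 4.552×10^6 mm³.
d_o = 165.7 mm.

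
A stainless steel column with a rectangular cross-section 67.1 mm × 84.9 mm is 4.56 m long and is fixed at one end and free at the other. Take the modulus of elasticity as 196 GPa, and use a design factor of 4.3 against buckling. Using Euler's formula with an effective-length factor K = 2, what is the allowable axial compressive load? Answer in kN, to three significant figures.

P_allow = 11.6 kN

Buckling occurs about the weak axis: I_min = h·b³/12 = 84.9×67.1³/12 = 2.137×10^6 mm⁴ (b = 67.1 mm is the smaller dimension).
Effective length L_e = KL = 2×4.56 m = 9120 mm.
Euler critical load P_cr = π²EI/L_e² = π²×196000×2.137×10^6/9120² = 49710 N.
P_allow = P_cr/n = 49710/4.3 = 11560 N.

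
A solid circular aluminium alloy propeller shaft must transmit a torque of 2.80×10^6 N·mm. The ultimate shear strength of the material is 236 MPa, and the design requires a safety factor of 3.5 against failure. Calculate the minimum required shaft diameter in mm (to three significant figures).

d = 59.6 mm

Allowable shear stress τ_allow = 236/3.5 = 67.43 MPa.
For a solid shaft τ = 16T/(πd³), so d³ = 16T/(π τ_allow) = 16×2800000/(π×67.43) = 211500 mm³.
d = (211500)^(1/3) = 59.58 mm.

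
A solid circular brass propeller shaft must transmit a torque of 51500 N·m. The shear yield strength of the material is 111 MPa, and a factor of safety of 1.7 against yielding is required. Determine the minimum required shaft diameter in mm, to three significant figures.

Allowable shear stress τ_allow = 111/1.7 = 65.29 MPa.
For a solid shaft τ = 16T/(πd³), so d³ = 16T/(π τ_allow) = 16×5.1500×10^7/(π×65.29) = 4.017×10^6 mm³.
d = (4.017×10^6)^(1/3) = 159.0 mm.

d = 159 mm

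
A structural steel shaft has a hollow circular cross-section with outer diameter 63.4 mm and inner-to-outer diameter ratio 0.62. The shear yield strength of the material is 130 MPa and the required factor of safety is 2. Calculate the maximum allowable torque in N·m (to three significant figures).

τ_allow = 130/2 = 65.00 MPa.
For a hollow shaft T_allow = τ_allow·πd_o³(1−k⁴)/16 with 1−k⁴ = 0.8522, so πd_o³(1−k⁴)/16 = 42640 mm³.
T_allow = 65.00×42640 = 2.772×10^6 N·mm = 2772 N·m.

T_allow = 2770 N·m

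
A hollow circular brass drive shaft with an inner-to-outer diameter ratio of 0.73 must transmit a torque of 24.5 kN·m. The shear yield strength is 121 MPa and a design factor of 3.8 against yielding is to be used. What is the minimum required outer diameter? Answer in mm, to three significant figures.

τ_allow = 121/3.8 = 31.84 MPa.
For a hollow shaft τ = 16T/[πd_o³(1−k⁴)] with k = 0.73, so 1−k⁴ = 0.7160.
d_o³ = 16T/[π τ_allow (1−k⁴)] = 16×2.4500×10^7/(π×31.84×0.7160) = 5.473×10^6 mm³.
d_o = 176.2 mm.

d_o = 176 mm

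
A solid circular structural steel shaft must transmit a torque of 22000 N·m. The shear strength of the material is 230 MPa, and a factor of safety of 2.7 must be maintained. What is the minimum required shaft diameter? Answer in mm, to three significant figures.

d = 110 mm

Allowable shear stress τ_allow = 230/2.7 = 85.19 MPa.
For a solid shaft τ = 16T/(πd³), so d³ = 16T/(π τ_allow) = 16×2.2000×10^7/(π×85.19) = 1.315×10^6 mm³.
d = (1.315×10^6)^(1/3) = 109.6 mm.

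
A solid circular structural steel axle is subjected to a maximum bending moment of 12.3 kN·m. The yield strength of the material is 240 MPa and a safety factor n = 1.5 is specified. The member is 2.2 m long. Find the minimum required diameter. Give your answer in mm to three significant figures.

d = 92.2 mm

σ_allow = 240/1.5 = 160.0 MPa.
For a solid circular section σ = 32M/(πd³), so d³ = 32M/(π σ_allow) = 32×1.2300×10^7/(π×160.0) = 783000 mm³.
d = 92.17 mm.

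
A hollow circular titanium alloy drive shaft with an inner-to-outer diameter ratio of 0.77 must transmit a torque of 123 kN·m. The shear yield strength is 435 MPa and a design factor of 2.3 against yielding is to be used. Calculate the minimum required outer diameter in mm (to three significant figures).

τ_allow = 435/2.3 = 189.1 MPa.
For a hollow shaft τ = 16T/[πd_o³(1−k⁴)] with k = 0.77, so 1−k⁴ = 0.6485.
d_o³ = 16T/[π τ_allow (1−k⁴)] = 16×1.2300×10^8/(π×189.1×0.6485) = 5.108×10^6 mm³.
d_o = 172.2 mm.

d_o = 172 mm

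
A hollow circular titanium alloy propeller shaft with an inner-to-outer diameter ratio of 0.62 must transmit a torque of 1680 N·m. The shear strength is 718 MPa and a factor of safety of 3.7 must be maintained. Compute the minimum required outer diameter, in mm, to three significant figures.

τ_allow = 718/3.7 = 194.1 MPa.
For a hollow shaft τ = 16T/[πd_o³(1−k⁴)] with k = 0.62, so 1−k⁴ = 0.8522.
d_o³ = 16T/[π τ_allow (1−k⁴)] = 16×1680000/(π×194.1×0.8522) = 51740 mm³.
d_o = 37.26 mm.

d_o = 37.3 mm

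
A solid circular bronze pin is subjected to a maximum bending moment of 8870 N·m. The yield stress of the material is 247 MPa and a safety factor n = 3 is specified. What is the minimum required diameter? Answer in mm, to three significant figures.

σ_allow = 247/3 = 82.33 MPa.
For a solid circular section σ = 32M/(πd³), so d³ = 32M/(π σ_allow) = 32×8870000/(π×82.33) = 1.097×10^6 mm³.
d = 103.1 mm.

d = 103 mm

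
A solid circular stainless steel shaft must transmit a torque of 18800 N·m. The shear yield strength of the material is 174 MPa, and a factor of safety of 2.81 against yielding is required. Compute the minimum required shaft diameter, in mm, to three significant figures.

Allowable shear stress τ_allow = 174/2.81 = 61.92 MPa.
For a solid shaft τ = 16T/(πd³), so d³ = 16T/(π τ_allow) = 16×1.8800×10^7/(π×61.92) = 1.546×10^6 mm³.
d = (1.546×10^6)^(1/3) = 115.6 mm.

d = 116 mm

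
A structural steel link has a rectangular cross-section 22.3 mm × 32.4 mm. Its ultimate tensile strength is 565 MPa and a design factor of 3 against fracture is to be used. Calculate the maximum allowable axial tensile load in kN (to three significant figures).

σ_allow = 565/3 = 188.3 MPa.
A = 22.3×32.4 = 722.5 mm².
F_allow = σ_allow × A = 188.3×722.5 = 136100 N.

F_allow = 136 kN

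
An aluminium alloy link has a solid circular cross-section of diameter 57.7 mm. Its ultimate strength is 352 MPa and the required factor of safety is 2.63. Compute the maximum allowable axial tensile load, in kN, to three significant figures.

σ_allow = 352/2.63 = 133.8 MPa.
A = πd²/4 = π×57.7²/4 = 2615 mm².
F_allow = σ_allow × A = 133.8×2615 = 350000 N.

F_allow = 350 kN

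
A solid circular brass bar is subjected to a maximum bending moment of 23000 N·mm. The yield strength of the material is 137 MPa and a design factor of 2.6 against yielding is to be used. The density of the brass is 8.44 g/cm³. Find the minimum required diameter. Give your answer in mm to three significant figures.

σ_allow = 137/2.6 = 52.69 MPa.
For a solid circular section σ = 32M/(πd³), so d³ = 32M/(π σ_allow) = 32×23000/(π×52.69) = 4446 mm³.
d = 16.44 mm.

d = 16.4 mm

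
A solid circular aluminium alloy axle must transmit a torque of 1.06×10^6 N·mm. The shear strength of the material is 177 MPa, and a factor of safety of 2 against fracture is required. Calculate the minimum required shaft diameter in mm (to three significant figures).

Allowable shear stress τ_allow = 177/2 = 88.50 MPa.
For a solid shaft τ = 16T/(πd³), so d³ = 16T/(π τ_allow) = 16×1060000/(π×88.50) = 61000 mm³.
d = (61000)^(1/3) = 39.37 mm.

d = 39.4 mm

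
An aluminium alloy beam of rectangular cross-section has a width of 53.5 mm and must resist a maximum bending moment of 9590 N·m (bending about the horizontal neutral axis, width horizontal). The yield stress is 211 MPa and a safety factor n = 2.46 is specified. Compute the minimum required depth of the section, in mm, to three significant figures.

h = 112 mm

σ_allow = 211/2.46 = 85.77 MPa.
For a rectangular section σ = 6M/(bh²), so h² = 6M/(b σ_allow) = 6×9590000/(53.5×85.77) = 12540 mm².
h = 112.0 mm.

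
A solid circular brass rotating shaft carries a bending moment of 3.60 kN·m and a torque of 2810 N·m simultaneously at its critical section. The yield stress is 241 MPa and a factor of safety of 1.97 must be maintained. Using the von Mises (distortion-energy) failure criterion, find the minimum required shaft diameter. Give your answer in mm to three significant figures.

d = 71.3 mm

σ_allow = σ_y/n = 241/1.97 = 122.3 MPa.
For a solid shaft σ_b = 32M/(πd³) and τ = 16T/(πd³), so the von Mises stress is σ' = (16/πd³)·√(4M²+3T²).
√(4M²+3T²) = √(4×(3.600×10^6)² + 3×(2.810×10^6)²) = 8.691×10^6 N·mm.
d³ = 16×8.691×10^6/(π×122.3) = 361800 mm³.
d = 71.26 mm.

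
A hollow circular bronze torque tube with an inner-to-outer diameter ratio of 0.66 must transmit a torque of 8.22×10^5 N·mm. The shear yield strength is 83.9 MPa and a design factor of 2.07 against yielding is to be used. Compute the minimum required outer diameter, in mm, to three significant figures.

d_o = 50.3 mm

τ_allow = 83.9/2.07 = 40.53 MPa.
For a hollow shaft τ = 16T/[πd_o³(1−k⁴)] with k = 0.66, so 1−k⁴ = 0.8103.
d_o³ = 16T/[π τ_allow (1−k⁴)] = 16×822000/(π×40.53×0.8103) = 127500 mm³.
d_o = 50.33 mm.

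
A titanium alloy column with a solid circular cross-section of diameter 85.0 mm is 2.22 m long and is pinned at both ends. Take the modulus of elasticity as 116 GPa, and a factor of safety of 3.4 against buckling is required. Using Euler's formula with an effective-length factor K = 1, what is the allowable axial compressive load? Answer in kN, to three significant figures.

P_allow = 175 kN

I = πd⁴/64 = π×85.0⁴/64 = 2.562×10^6 mm⁴.
Effective length L_e = KL = 1×2.22 m = 2220 mm.
Euler critical load P_cr = π²EI/L_e² = π²×116000×2.562×10^6/2220² = 595200 N.
P_allow = P_cr/n = 595200/3.4 = 175100 N.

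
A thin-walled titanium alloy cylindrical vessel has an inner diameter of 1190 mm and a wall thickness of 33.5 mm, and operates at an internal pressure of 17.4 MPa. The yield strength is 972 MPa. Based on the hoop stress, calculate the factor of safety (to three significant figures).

n = 3.15

σ_h = pD/(2t) = 17.4×1190/(2×33.5) = 309.0 MPa.
n = 972/309.0 = 3.145.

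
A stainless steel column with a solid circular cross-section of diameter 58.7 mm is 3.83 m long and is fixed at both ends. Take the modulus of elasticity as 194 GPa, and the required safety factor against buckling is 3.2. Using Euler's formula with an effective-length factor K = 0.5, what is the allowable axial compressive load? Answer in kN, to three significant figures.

P_allow = 95.1 kN

I = πd⁴/64 = π×58.7⁴/64 = 582800 mm⁴.
Effective length L_e = KL = 0.5×3.83 m = 1915 mm.
Euler critical load P_cr = π²EI/L_e² = π²×194000×582800/1915² = 304300 N.
P_allow = P_cr/n = 304300/3.2 = 95090 N.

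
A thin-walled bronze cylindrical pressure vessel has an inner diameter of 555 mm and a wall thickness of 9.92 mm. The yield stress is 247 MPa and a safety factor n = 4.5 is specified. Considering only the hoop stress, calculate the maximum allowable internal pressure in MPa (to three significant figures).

σ_allow = 247/4.5 = 54.89 MPa.
σ_h = pD/(2t) → p_allow = 2σ_allow t/D = 2×54.89×9.92/555 = 1.962 MPa.

p_allow = 1.96 MPa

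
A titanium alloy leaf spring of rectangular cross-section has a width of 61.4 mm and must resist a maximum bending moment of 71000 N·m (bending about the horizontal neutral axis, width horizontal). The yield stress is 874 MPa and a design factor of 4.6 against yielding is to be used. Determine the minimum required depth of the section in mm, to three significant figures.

h = 191 mm

σ_allow = 874/4.6 = 190.0 MPa.
For a rectangular section σ = 6M/(bh²), so h² = 6M/(b σ_allow) = 6×7.1000×10^7/(61.4×190.0) = 36520 mm².
h = 191.1 mm.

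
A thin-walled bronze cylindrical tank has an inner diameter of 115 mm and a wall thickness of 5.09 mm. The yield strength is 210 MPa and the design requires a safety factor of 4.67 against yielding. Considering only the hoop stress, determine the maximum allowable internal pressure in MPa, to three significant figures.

p_allow = 3.98 MPa

σ_allow = 210/4.67 = 44.97 MPa.
σ_h = pD/(2t) → p_allow = 2σ_allow t/D = 2×44.97×5.09/115 = 3.981 MPa.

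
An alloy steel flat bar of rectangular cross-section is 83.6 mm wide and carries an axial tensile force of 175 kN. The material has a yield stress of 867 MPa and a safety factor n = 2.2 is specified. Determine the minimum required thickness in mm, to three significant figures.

σ_allow = 867/2.2 = 394.1 MPa.
Required area A = F/σ_allow = 175000/394.1 = 444.1 mm².
t = A/w = 444.1/83.6 = 5.312 mm.

t = 5.31 mm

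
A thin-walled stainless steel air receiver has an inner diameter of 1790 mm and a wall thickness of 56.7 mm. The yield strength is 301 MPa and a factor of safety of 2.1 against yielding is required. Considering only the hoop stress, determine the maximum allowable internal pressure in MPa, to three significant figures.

p_allow = 9.08 MPa

σ_allow = 301/2.1 = 143.3 MPa.
σ_h = pD/(2t) → p_allow = 2σ_allow t/D = 2×143.3×56.7/1790 = 9.080 MPa.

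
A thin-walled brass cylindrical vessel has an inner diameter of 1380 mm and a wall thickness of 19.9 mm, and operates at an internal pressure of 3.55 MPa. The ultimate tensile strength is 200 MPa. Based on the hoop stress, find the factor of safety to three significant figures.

n = 1.62

σ_h = pD/(2t) = 3.55×1380/(2×19.9) = 123.1 MPa.
n = 200/123.1 = 1.625.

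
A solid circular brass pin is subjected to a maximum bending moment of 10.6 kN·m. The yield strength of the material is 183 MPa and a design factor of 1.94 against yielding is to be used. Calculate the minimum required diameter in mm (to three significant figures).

σ_allow = 183/1.94 = 94.33 MPa.
For a solid circular section σ = 32M/(πd³), so d³ = 32M/(π σ_allow) = 32×1.0600×10^7/(π×94.33) = 1.145×10^6 mm³.
d = 104.6 mm.

d = 105 mm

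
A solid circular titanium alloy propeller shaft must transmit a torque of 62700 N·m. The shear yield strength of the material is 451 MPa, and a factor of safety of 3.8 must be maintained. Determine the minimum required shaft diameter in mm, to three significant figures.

Allowable shear stress τ_allow = 451/3.8 = 118.7 MPa.
For a solid shaft τ = 16T/(πd³), so d³ = 16T/(π τ_allow) = 16×6.2700×10^7/(π×118.7) = 2.691×10^6 mm³.
d = (2.691×10^6)^(1/3) = 139.1 mm.

d = 139 mm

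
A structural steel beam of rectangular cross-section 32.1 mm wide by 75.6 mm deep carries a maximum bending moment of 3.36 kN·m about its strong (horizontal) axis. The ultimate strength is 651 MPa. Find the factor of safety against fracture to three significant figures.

n = 5.92

Section modulus S = bh²/6 = 32.1×75.6²/6 = 30580 mm³.
σ = M/S = 3360000/30580 = 109.9 MPa.
n = 651/109.9 = 5.924.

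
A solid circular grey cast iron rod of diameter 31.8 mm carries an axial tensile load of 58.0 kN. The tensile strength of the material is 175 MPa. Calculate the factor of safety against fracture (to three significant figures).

A = πd²/4 = 794.2 mm².
σ = F/A = 58000/794.2 = 73.03 MPa.
n = 175/73.03 = 2.396.

n = 2.40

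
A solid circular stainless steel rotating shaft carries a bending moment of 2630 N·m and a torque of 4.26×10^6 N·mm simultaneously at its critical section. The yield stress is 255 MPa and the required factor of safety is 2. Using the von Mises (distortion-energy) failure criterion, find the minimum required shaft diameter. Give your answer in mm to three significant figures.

d = 71.3 mm

σ_allow = σ_y/n = 255/2 = 127.5 MPa.
For a solid shaft σ_b = 32M/(πd³) and τ = 16T/(πd³), so the von Mises stress is σ' = (16/πd³)·√(4M²+3T²).
√(4M²+3T²) = √(4×(2.630×10^6)² + 3×(4.260×10^6)²) = 9.061×10^6 N·mm.
d³ = 16×9.061×10^6/(π×127.5) = 362000 mm³.
d = 71.27 mm.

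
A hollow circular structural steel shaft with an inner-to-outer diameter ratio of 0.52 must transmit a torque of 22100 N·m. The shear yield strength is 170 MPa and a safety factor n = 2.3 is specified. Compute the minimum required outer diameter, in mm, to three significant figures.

τ_allow = 170/2.3 = 73.91 MPa.
For a hollow shaft τ = 16T/[πd_o³(1−k⁴)] with k = 0.52, so 1−k⁴ = 0.9269.
d_o³ = 16T/[π τ_allow (1−k⁴)] = 16×2.2100×10^7/(π×73.91×0.9269) = 1.643×10^6 mm³.
d_o = 118.0 mm.

d_o = 118 mm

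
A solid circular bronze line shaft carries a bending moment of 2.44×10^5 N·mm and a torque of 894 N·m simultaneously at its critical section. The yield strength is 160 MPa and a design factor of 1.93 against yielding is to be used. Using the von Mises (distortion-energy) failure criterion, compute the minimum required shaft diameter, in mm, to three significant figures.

σ_allow = σ_y/n = 160/1.93 = 82.90 MPa.
For a solid shaft σ_b = 32M/(πd³) and τ = 16T/(πd³), so the von Mises stress is σ' = (16/πd³)·√(4M²+3T²).
√(4M²+3T²) = √(4×(244000)² + 3×(894000)²) = 1.624×10^6 N·mm.
d³ = 16×1.624×10^6/(π×82.90) = 99740 mm³.
d = 46.38 mm.

d = 46.4 mm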